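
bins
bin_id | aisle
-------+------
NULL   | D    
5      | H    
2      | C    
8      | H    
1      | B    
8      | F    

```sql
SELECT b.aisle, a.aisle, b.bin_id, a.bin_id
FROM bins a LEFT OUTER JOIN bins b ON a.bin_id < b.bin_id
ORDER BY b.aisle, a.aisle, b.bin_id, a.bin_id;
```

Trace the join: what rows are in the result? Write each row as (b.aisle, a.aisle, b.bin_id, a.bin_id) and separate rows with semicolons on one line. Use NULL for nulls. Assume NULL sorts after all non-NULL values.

(C, B, 2, 1); (F, B, 8, 1); (F, C, 8, 2); (F, H, 8, 5); (H, B, 5, 1); (H, B, 8, 1); (H, C, 5, 2); (H, C, 8, 2); (H, H, 8, 5); (NULL, D, NULL, NULL); (NULL, F, NULL, 8); (NULL, H, NULL, 8)

LEFT JOIN keeps every row from `bins a`; unmatched rows get NULL for `bins b`'s columns.
Matching on a.bin_id < b.bin_id. A NULL in a compared column never satisfies the condition.
- a[0] bin_id=NULL → no match; kept with NULLs on the b side.
- a[1] bin_id=5 → 2 match(es) in b → 2 row(s).
- a[2] bin_id=2 → 3 match(es) in b → 3 row(s).
- a[3] bin_id=8 → no match; kept with NULLs on the b side.
- a[4] bin_id=1 → 4 match(es) in b → 4 row(s).
- a[5] bin_id=8 → no match; kept with NULLs on the b side.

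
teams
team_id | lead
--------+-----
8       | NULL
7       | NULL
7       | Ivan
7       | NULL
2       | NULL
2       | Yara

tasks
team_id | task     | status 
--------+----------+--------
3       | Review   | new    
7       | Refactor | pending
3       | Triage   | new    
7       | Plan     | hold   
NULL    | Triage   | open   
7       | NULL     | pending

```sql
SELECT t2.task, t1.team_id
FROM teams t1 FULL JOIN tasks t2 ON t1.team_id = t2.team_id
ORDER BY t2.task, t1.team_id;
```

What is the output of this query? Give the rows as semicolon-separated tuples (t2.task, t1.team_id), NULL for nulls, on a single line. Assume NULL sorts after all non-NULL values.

FULL OUTER JOIN keeps every row from both sides; unmatched rows get NULL for the other side's columns.
Matching on t1.team_id = t2.team_id. A NULL in a compared column never satisfies the condition.
- team_id=8: no t2 row matches, row kept with t2 columns NULL.
- team_id=7: 3 matching t2 row(s), so 3 row(s) emitted.
- team_id=7: 3 matching t2 row(s), so 3 row(s) emitted.
- team_id=7: 3 matching t2 row(s), so 3 row(s) emitted.
- team_id=2: no t2 row matches, row kept with t2 columns NULL.
- team_id=2: no t2 row matches, row kept with t2 columns NULL.
- 3 t2 row(s) had no t1 match → kept, t1 columns NULL.

(Plan, 7); (Plan, 7); (Plan, 7); (Refactor, 7); (Refactor, 7); (Refactor, 7); (Review, NULL); (Triage, NULL); (Triage, NULL); (NULL, 2); (NULL, 2); (NULL, 7); (NULL, 7); (NULL, 7); (NULL, 8)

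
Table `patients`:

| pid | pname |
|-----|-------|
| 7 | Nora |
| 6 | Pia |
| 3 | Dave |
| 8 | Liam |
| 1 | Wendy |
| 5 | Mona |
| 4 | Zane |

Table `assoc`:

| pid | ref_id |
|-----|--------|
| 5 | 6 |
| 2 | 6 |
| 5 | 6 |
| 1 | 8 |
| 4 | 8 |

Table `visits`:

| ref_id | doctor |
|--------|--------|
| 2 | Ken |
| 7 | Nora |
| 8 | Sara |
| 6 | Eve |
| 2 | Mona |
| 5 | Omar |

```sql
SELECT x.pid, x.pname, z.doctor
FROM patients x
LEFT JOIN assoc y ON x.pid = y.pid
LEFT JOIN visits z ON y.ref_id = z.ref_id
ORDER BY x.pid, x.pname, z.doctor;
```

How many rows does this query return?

Evaluate left to right. First `patients x LEFT JOIN assoc y` on pid: 8 row(s).
Then LEFT JOIN `visits z` on ref_id: each of those 8 rows is kept; rows whose y.ref_id has no match in z get NULL for z's columns.
Result: 8 row(s).

8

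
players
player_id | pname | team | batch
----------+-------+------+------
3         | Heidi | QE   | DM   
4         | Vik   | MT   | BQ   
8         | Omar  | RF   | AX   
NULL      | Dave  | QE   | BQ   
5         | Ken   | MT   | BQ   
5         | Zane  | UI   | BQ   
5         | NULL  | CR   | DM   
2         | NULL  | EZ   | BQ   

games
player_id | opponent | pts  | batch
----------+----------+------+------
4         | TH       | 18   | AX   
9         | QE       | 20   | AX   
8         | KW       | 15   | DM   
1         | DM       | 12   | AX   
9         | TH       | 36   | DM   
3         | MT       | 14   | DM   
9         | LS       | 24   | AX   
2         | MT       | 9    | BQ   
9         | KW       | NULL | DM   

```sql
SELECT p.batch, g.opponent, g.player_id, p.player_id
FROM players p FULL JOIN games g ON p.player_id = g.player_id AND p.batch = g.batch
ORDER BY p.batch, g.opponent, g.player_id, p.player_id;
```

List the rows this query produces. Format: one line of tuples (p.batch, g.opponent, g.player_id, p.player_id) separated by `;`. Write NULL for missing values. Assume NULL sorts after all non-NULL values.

FULL OUTER JOIN keeps every row from both sides; unmatched rows get NULL for the other side's columns.
Matching on p.player_id = g.player_id AND p.batch = g.batch. A NULL in a compared column never satisfies the condition.
Matched pairs: 2; unmatched p rows kept: 6; unmatched g rows kept: 7.

(AX, NULL, NULL, 8); (BQ, MT, 2, 2); (BQ, NULL, NULL, 4); (BQ, NULL, NULL, 5); (BQ, NULL, NULL, 5); (BQ, NULL, NULL, NULL); (DM, MT, 3, 3); (DM, NULL, NULL, 5); (NULL, DM, 1, NULL); (NULL, KW, 8, NULL); (NULL, KW, 9, NULL); (NULL, LS, 9, NULL); (NULL, QE, 9, NULL); (NULL, TH, 4, NULL); (NULL, TH, 9, NULL)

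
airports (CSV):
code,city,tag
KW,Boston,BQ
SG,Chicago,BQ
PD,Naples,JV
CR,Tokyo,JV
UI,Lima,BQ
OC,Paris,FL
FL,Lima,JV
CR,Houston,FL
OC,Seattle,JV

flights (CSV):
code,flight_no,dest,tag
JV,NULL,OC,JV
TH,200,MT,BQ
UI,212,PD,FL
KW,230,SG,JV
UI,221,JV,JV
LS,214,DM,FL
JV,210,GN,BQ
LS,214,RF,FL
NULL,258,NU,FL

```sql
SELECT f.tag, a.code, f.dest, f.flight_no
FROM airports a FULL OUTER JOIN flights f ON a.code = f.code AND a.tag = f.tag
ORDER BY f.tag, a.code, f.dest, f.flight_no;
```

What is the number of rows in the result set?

FULL OUTER JOIN keeps every row from both sides; unmatched rows get NULL for the other side's columns.
Matching on a.code = f.code AND a.tag = f.tag. A NULL in a compared column never satisfies the condition.
Matched pairs: 0; unmatched a rows kept: 9; unmatched f rows kept: 9.
Total: 0 matched + 18 padded = 18 rows.

18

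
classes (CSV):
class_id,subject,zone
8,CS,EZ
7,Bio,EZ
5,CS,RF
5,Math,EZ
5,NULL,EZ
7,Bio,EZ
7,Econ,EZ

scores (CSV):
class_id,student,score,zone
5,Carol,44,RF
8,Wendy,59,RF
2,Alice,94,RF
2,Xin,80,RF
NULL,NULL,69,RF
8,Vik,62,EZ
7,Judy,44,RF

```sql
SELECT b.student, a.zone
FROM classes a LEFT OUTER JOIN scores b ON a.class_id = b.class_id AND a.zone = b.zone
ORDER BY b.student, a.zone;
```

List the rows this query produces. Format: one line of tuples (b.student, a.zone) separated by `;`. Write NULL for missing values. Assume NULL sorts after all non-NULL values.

(Carol, RF); (Vik, EZ); (NULL, EZ); (NULL, EZ); (NULL, EZ); (NULL, EZ); (NULL, EZ)

LEFT JOIN keeps every row from `classes`; unmatched rows get NULL for `scores`'s columns.
Matching on a.class_id = b.class_id AND a.zone = b.zone. A NULL in a compared column never satisfies the condition.
- a (class_id=8, zone=EZ) pairs with 1 row(s) of b.
- a (class_id=7, zone=EZ) has no partner → padded with NULL.
- a (class_id=5, zone=RF) pairs with 1 row(s) of b.
- a (class_id=5, zone=EZ) has no partner → padded with NULL.
- a (class_id=5, zone=EZ) has no partner → padded with NULL.
- a (class_id=7, zone=EZ) has no partner → padded with NULL.
- a (class_id=7, zone=EZ) has no partner → padded with NULL.
After projecting and ordering:
b.student | a.zone
Carol | RF
Vik | EZ
NULL | EZ
NULL | EZ
NULL | EZ
NULL | EZ
NULL | EZ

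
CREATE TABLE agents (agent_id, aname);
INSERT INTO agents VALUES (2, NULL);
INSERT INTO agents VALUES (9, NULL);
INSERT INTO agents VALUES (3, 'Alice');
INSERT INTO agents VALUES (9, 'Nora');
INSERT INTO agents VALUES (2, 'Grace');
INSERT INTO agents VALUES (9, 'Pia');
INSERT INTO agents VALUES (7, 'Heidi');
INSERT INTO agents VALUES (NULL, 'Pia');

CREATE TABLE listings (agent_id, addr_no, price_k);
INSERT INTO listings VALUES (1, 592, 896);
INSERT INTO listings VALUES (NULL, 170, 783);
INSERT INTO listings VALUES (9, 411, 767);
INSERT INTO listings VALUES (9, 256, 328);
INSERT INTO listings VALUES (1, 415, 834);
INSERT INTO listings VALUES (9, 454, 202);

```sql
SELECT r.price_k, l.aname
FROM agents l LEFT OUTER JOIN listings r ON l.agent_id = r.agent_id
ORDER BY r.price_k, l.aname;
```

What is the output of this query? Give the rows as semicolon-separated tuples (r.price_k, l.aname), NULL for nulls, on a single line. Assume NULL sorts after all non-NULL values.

(202, Nora); (202, Pia); (202, NULL); (328, Nora); (328, Pia); (328, NULL); (767, Nora); (767, Pia); (767, NULL); (NULL, Alice); (NULL, Grace); (NULL, Heidi); (NULL, Pia); (NULL, NULL)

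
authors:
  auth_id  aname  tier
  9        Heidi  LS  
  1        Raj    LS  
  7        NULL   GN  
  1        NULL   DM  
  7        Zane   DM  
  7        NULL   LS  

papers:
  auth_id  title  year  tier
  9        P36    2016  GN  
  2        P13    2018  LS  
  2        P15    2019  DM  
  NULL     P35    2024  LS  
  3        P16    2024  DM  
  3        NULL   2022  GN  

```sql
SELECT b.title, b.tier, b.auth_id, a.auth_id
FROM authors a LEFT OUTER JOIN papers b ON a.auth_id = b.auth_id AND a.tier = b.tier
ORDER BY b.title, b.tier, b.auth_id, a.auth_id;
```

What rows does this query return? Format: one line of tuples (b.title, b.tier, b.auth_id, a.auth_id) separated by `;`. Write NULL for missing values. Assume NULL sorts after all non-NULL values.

(NULL, NULL, NULL, 1); (NULL, NULL, NULL, 1); (NULL, NULL, NULL, 7); (NULL, NULL, NULL, 7); (NULL, NULL, NULL, 7); (NULL, NULL, NULL, 9)

LEFT JOIN keeps every row from `authors`; unmatched rows get NULL for `papers`'s columns.
Matching on a.auth_id = b.auth_id AND a.tier = b.tier. A NULL in a compared column never satisfies the condition.
Matched pairs: 0; unmatched a rows kept: 6.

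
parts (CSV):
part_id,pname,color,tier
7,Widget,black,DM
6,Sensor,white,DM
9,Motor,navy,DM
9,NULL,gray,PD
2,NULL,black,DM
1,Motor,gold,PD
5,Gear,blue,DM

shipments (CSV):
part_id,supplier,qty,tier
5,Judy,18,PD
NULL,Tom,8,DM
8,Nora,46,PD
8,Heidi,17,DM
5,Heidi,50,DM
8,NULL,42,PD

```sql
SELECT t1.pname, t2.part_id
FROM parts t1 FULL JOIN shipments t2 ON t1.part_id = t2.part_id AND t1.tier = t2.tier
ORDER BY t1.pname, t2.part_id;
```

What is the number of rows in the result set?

FULL OUTER JOIN keeps every row from both sides; unmatched rows get NULL for the other side's columns.
Matching on t1.part_id = t2.part_id AND t1.tier = t2.tier. A NULL in a compared column never satisfies the condition.
- part_id=7, tier=DM: no t2 row matches, row kept with t2 columns NULL.
- part_id=6, tier=DM: no t2 row matches, row kept with t2 columns NULL.
- part_id=9, tier=DM: no t2 row matches, row kept with t2 columns NULL.
- part_id=9, tier=PD: no t2 row matches, row kept with t2 columns NULL.
- part_id=2, tier=DM: no t2 row matches, row kept with t2 columns NULL.
- part_id=1, tier=PD: no t2 row matches, row kept with t2 columns NULL.
- part_id=5, tier=DM: 1 matching t2 row(s), so 1 row(s) emitted.
- plus 5 unmatched t2 row(s), each kept with NULL t1 columns.
Total: 1 matched + 11 padded = 12 rows.

12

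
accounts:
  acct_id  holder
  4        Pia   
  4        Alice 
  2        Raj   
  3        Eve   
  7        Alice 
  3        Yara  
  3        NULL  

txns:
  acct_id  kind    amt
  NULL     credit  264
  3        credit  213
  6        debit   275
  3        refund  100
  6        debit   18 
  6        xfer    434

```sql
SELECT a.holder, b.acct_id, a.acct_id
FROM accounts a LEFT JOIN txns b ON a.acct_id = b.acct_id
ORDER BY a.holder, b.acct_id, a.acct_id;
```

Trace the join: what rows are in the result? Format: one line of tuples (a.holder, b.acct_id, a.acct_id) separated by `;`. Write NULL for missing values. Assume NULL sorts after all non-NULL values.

(Alice, NULL, 4); (Alice, NULL, 7); (Eve, 3, 3); (Eve, 3, 3); (Pia, NULL, 4); (Raj, NULL, 2); (Yara, 3, 3); (Yara, 3, 3); (NULL, 3, 3); (NULL, 3, 3)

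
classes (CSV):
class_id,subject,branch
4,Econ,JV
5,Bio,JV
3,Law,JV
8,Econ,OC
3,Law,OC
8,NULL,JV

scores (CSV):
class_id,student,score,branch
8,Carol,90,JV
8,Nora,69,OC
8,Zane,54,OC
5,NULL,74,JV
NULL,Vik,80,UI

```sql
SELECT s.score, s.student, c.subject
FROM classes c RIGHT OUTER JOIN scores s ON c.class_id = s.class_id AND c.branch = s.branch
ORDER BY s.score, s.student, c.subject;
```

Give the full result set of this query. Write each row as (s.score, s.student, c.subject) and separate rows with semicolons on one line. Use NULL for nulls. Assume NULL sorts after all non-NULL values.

RIGHT JOIN keeps every row from `scores`; unmatched rows get NULL for `classes`'s columns.
Matching on c.class_id = s.class_id AND c.branch = s.branch. A NULL in a compared column never satisfies the condition.
- c[0] class_id=4, branch=JV → no match.
- c[1] class_id=5, branch=JV → 1 match(es) in s → 1 row(s).
- c[2] class_id=3, branch=JV → no match.
- c[3] class_id=8, branch=OC → 2 match(es) in s → 2 row(s).
- c[4] class_id=3, branch=OC → no match.
- c[5] class_id=8, branch=JV → 1 match(es) in s → 1 row(s).
- plus 1 unmatched s row(s), each kept with NULL c columns.
After projecting and ordering:
s.score | s.student | c.subject
54 | Zane | Econ
69 | Nora | Econ
74 | NULL | Bio
80 | Vik | NULL
90 | Carol | NULL

(54, Zane, Econ); (69, Nora, Econ); (74, NULL, Bio); (80, Vik, NULL); (90, Carol, NULL)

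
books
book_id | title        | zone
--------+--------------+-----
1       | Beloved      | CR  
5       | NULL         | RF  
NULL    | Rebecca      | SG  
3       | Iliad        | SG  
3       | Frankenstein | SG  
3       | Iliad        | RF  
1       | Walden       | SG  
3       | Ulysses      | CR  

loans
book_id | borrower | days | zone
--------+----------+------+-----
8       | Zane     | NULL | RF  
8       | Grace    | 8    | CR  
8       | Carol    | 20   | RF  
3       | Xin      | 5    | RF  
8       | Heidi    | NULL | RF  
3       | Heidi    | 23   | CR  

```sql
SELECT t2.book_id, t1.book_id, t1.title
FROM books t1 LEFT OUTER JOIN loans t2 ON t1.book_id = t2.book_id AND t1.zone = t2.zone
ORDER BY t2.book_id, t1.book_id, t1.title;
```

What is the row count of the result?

8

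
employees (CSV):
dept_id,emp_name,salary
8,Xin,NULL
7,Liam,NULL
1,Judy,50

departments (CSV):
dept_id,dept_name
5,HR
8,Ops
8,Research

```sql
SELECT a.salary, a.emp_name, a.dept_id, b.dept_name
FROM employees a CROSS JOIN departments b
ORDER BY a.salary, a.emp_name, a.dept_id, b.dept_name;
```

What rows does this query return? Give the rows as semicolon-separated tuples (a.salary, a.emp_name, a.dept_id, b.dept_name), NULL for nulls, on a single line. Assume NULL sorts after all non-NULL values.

CROSS JOIN pairs every row of `employees` with every row of `departments`: 3 × 3 = 9 rows.

(50, Judy, 1, HR); (50, Judy, 1, Ops); (50, Judy, 1, Research); (NULL, Liam, 7, HR); (NULL, Liam, 7, Ops); (NULL, Liam, 7, Research); (NULL, Xin, 8, HR); (NULL, Xin, 8, Ops); (NULL, Xin, 8, Research)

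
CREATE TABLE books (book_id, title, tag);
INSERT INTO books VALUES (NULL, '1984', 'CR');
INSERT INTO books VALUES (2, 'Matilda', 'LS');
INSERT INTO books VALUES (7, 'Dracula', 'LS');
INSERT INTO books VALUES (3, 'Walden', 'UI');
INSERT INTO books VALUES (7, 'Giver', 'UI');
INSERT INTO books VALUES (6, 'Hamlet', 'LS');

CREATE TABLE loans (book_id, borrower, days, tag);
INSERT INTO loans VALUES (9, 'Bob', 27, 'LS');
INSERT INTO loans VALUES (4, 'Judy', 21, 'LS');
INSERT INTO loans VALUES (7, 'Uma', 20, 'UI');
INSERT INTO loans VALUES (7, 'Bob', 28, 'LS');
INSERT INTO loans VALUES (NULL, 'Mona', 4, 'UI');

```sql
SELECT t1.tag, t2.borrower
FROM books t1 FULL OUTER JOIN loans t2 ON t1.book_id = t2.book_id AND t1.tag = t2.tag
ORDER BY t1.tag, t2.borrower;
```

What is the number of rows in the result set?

9

FULL OUTER JOIN keeps every row from both sides; unmatched rows get NULL for the other side's columns.
Matching on t1.book_id = t2.book_id AND t1.tag = t2.tag. A NULL in a compared column never satisfies the condition.
- t1 row (book_id=NULL, tag=CR): no match → kept, t2 columns NULL.
- t1 row (book_id=2, tag=LS): no match → kept, t2 columns NULL.
- t1 row (book_id=7, tag=LS): matches 1 t2 row(s) → 1 output row(s).
- t1 row (book_id=3, tag=UI): no match → kept, t2 columns NULL.
- t1 row (book_id=7, tag=UI): matches 1 t2 row(s) → 1 output row(s).
- t1 row (book_id=6, tag=LS): no match → kept, t2 columns NULL.
- 3 row(s) from t2 found no t1 partner → padded with NULL.
Total: 2 matched + 7 padded = 9 rows.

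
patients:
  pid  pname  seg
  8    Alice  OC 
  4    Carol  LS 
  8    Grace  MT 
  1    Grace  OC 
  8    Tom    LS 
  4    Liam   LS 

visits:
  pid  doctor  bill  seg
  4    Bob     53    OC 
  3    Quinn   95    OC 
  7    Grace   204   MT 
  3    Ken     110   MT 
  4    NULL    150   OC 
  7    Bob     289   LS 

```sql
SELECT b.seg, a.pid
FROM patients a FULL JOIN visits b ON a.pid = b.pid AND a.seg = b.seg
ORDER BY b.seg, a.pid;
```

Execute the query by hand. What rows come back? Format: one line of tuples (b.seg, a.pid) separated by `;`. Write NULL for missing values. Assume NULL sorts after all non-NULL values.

(LS, NULL); (MT, NULL); (MT, NULL); (OC, NULL); (OC, NULL); (OC, NULL); (NULL, 1); (NULL, 4); (NULL, 4); (NULL, 8); (NULL, 8); (NULL, 8)

FULL OUTER JOIN keeps every row from both sides; unmatched rows get NULL for the other side's columns.
Matching on a.pid = b.pid AND a.seg = b.seg.
- a[0] pid=8, seg=OC → no match; kept with NULLs on the b side.
- a[1] pid=4, seg=LS → no match; kept with NULLs on the b side.
- a[2] pid=8, seg=MT → no match; kept with NULLs on the b side.
- a[3] pid=1, seg=OC → no match; kept with NULLs on the b side.
- a[4] pid=8, seg=LS → no match; kept with NULLs on the b side.
- a[5] pid=4, seg=LS → no match; kept with NULLs on the b side.
- 6 row(s) from b found no a partner → padded with NULL.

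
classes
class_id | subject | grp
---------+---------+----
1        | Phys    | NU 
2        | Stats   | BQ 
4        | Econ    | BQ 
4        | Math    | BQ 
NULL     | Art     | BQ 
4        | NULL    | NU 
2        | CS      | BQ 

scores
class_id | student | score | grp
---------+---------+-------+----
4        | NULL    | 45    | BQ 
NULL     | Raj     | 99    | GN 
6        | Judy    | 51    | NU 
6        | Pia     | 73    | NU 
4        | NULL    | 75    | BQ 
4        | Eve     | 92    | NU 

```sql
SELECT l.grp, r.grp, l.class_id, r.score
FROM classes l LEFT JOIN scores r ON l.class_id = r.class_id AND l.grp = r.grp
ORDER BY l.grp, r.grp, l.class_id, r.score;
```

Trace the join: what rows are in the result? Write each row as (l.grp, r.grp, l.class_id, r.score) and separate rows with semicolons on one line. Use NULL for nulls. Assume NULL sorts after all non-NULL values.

(BQ, BQ, 4, 45); (BQ, BQ, 4, 45); (BQ, BQ, 4, 75); (BQ, BQ, 4, 75); (BQ, NULL, 2, NULL); (BQ, NULL, 2, NULL); (BQ, NULL, NULL, NULL); (NU, NU, 4, 92); (NU, NULL, 1, NULL)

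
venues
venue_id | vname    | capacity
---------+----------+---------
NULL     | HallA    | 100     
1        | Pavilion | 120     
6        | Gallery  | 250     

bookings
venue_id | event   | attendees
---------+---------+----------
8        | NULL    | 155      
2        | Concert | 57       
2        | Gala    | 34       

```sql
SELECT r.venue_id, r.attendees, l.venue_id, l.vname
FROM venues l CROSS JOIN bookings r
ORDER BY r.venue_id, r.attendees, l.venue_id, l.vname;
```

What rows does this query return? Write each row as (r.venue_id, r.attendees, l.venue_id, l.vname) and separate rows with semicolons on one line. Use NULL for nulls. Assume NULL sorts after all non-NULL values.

(2, 34, 1, Pavilion); (2, 34, 6, Gallery); (2, 34, NULL, HallA); (2, 57, 1, Pavilion); (2, 57, 6, Gallery); (2, 57, NULL, HallA); (8, 155, 1, Pavilion); (8, 155, 6, Gallery); (8, 155, NULL, HallA)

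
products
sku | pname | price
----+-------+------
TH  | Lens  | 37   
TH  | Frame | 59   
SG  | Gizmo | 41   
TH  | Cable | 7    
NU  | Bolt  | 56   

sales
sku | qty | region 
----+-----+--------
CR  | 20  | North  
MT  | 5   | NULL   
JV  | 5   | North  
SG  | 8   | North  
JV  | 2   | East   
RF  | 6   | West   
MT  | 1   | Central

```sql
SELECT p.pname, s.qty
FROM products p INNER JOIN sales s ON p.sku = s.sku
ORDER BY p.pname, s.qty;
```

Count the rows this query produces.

1

INNER JOIN keeps only pairs where the ON condition holds.
Matching on p.sku = s.sku.
- p row (sku=TH): no match → dropped.
- p row (sku=TH): no match → dropped.
- p row (sku=SG): matches 1 s row(s) → 1 output row(s).
- p row (sku=TH): no match → dropped.
- p row (sku=NU): no match → dropped.
Total: 1 rows.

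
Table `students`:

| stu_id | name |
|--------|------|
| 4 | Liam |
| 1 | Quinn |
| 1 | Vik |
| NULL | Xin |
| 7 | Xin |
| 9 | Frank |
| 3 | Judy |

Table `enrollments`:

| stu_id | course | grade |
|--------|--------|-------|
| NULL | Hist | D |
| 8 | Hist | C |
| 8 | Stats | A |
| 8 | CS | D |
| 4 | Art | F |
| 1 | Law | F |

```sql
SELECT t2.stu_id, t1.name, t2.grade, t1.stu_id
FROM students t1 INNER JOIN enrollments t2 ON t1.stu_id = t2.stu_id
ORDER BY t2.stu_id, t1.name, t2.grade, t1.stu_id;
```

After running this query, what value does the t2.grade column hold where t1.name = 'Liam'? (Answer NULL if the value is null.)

INNER JOIN keeps only pairs where the ON condition holds.
Matching on t1.stu_id = t2.stu_id. A NULL in a compared column never satisfies the condition.
Matched pairs: 3.

F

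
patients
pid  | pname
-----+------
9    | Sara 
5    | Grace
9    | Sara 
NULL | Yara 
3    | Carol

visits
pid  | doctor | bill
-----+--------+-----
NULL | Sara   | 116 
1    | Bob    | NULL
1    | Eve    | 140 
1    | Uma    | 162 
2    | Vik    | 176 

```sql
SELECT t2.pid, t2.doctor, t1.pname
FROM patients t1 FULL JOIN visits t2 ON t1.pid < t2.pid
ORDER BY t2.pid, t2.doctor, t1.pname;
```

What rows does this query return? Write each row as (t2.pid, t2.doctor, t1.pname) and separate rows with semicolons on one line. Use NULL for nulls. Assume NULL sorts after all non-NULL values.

(1, Bob, NULL); (1, Eve, NULL); (1, Uma, NULL); (2, Vik, NULL); (NULL, Sara, NULL); (NULL, NULL, Carol); (NULL, NULL, Grace); (NULL, NULL, Sara); (NULL, NULL, Sara); (NULL, NULL, Yara)

FULL OUTER JOIN keeps every row from both sides; unmatched rows get NULL for the other side's columns.
Matching on t1.pid < t2.pid. A NULL in a compared column never satisfies the condition.
- t1 (pid=9) has no partner → padded with NULL.
- t1 (pid=5) has no partner → padded with NULL.
- t1 (pid=9) has no partner → padded with NULL.
- t1 (pid=NULL) has no partner → padded with NULL.
- t1 (pid=3) has no partner → padded with NULL.
- 5 t2 row(s) had no t1 match → kept, t1 columns NULL.
After projecting and ordering:
t2.pid | t2.doctor | t1.pname
1 | Bob | NULL
1 | Eve | NULL
1 | Uma | NULL
2 | Vik | NULL
NULL | Sara | NULL
NULL | NULL | Carol
NULL | NULL | Grace
NULL | NULL | Sara
NULL | NULL | Sara
NULL | NULL | Yara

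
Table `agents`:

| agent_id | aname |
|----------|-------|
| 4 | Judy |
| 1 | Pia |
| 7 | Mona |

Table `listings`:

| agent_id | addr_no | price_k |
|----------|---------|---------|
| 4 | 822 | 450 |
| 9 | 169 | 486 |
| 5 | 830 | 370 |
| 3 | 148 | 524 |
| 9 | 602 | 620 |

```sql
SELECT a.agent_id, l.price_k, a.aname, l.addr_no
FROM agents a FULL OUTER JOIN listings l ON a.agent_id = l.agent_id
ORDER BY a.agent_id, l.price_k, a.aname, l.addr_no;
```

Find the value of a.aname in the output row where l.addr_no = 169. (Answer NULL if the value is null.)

NULL

FULL OUTER JOIN keeps every row from both sides; unmatched rows get NULL for the other side's columns.
Matching on a.agent_id = l.agent_id.
- a (agent_id=4) pairs with 1 row(s) of l.
- a (agent_id=1) has no partner → padded with NULL.
- a (agent_id=7) has no partner → padded with NULL.
- 4 l row(s) had no a match → kept, a columns NULL.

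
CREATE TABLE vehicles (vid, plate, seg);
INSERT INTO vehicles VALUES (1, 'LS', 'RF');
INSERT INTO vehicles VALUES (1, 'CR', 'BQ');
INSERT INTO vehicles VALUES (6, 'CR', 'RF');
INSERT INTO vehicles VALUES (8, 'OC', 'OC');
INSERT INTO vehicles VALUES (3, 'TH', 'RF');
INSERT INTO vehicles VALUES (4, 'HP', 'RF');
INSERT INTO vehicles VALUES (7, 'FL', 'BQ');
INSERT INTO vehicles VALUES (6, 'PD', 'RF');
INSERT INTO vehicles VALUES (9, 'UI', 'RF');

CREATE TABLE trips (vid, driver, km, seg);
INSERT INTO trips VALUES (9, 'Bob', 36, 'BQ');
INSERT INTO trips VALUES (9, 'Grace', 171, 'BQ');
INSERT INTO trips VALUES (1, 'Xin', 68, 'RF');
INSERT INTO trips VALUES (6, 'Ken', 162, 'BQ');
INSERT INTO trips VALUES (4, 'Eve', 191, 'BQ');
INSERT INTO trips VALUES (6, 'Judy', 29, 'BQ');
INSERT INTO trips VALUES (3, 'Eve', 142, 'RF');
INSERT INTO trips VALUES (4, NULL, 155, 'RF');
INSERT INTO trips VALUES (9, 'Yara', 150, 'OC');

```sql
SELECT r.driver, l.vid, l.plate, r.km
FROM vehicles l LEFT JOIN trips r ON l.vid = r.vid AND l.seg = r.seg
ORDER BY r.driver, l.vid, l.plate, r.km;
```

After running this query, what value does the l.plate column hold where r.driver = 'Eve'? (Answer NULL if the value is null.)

LEFT JOIN keeps every row from `vehicles`; unmatched rows get NULL for `trips`'s columns.
Matching on l.vid = r.vid AND l.seg = r.seg.
- l (vid=1, seg=RF) pairs with 1 row(s) of r.
- l (vid=1, seg=BQ) has no partner → padded with NULL.
- l (vid=6, seg=RF) has no partner → padded with NULL.
- l (vid=8, seg=OC) has no partner → padded with NULL.
- l (vid=3, seg=RF) pairs with 1 row(s) of r.
- l (vid=4, seg=RF) pairs with 1 row(s) of r.
- l (vid=7, seg=BQ) has no partner → padded with NULL.
- l (vid=6, seg=RF) has no partner → padded with NULL.
- l (vid=9, seg=RF) has no partner → padded with NULL.

TH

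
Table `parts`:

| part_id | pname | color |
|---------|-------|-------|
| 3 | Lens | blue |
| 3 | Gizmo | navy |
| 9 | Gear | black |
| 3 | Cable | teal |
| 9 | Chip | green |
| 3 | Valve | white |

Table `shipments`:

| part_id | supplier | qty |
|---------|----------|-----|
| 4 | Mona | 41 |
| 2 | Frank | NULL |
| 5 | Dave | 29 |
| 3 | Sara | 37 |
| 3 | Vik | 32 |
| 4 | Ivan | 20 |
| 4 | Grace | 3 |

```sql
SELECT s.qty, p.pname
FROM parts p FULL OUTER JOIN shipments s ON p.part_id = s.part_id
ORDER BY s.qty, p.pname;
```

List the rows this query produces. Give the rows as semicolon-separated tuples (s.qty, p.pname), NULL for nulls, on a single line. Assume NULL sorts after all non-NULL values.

FULL OUTER JOIN keeps every row from both sides; unmatched rows get NULL for the other side's columns.
Matching on p.part_id = s.part_id.
Matched pairs: 8; unmatched p rows kept: 2; unmatched s rows kept: 5.

(3, NULL); (20, NULL); (29, NULL); (32, Cable); (32, Gizmo); (32, Lens); (32, Valve); (37, Cable); (37, Gizmo); (37, Lens); (37, Valve); (41, NULL); (NULL, Chip); (NULL, Gear); (NULL, NULL)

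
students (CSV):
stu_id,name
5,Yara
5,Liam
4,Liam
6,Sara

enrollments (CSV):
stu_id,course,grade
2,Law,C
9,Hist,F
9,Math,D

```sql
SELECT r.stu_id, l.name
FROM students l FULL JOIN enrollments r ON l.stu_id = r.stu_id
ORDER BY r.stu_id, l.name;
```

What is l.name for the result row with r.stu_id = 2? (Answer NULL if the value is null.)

NULL

FULL OUTER JOIN keeps every row from both sides; unmatched rows get NULL for the other side's columns.
Matching on l.stu_id = r.stu_id.
- l (stu_id=5) has no partner → padded with NULL.
- l (stu_id=5) has no partner → padded with NULL.
- l (stu_id=4) has no partner → padded with NULL.
- l (stu_id=6) has no partner → padded with NULL.
- plus 3 unmatched r row(s), each kept with NULL l columns.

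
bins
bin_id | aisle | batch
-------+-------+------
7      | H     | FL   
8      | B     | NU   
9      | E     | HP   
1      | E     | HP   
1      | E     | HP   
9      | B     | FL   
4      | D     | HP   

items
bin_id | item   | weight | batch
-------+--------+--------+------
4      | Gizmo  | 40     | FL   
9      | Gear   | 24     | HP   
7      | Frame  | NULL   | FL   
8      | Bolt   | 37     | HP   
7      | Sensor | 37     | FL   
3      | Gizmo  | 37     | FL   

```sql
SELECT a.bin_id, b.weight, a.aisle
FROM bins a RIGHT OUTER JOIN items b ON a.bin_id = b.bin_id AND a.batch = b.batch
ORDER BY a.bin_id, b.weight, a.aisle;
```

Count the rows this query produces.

RIGHT JOIN keeps every row from `items`; unmatched rows get NULL for `bins`'s columns.
Matching on a.bin_id = b.bin_id AND a.batch = b.batch.
- a[0] bin_id=7, batch=FL → 2 match(es) in b → 2 row(s).
- a[1] bin_id=8, batch=NU → no match.
- a[2] bin_id=9, batch=HP → 1 match(es) in b → 1 row(s).
- a[3] bin_id=1, batch=HP → no match.
- a[4] bin_id=1, batch=HP → no match.
- a[5] bin_id=9, batch=FL → no match.
- a[6] bin_id=4, batch=HP → no match.
- 3 b row(s) had no a match → kept, a columns NULL.
Total: 3 matched + 3 padded = 6 rows.

6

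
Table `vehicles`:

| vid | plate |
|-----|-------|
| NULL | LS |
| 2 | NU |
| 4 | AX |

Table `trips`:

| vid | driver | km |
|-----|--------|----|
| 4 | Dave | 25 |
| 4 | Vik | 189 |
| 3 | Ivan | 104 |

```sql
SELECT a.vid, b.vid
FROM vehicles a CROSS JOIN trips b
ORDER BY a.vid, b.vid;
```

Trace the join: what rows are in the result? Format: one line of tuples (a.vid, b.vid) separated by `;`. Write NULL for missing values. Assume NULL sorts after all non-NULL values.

CROSS JOIN pairs every row of `vehicles` with every row of `trips`: 3 × 3 = 9 rows.

(2, 3); (2, 4); (2, 4); (4, 3); (4, 4); (4, 4); (NULL, 3); (NULL, 4); (NULL, 4)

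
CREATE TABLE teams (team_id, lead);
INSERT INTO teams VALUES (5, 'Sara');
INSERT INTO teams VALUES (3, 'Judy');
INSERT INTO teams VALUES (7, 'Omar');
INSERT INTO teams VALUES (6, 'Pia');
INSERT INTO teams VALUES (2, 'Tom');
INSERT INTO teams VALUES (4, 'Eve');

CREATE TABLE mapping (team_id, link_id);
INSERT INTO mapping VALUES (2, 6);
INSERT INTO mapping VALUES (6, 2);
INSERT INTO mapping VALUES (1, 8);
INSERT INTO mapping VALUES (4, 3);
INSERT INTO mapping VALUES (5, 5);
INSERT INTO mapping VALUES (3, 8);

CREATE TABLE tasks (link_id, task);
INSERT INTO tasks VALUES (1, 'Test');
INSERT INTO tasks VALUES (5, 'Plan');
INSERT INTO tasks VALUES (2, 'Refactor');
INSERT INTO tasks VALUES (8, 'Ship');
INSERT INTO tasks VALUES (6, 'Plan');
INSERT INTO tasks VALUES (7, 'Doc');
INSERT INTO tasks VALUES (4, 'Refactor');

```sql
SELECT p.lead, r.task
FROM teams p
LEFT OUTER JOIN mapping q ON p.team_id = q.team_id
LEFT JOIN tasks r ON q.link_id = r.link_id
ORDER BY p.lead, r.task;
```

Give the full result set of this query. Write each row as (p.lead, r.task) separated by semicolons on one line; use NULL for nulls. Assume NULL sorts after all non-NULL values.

(Eve, NULL); (Judy, Ship); (Omar, NULL); (Pia, Refactor); (Sara, Plan); (Tom, Plan)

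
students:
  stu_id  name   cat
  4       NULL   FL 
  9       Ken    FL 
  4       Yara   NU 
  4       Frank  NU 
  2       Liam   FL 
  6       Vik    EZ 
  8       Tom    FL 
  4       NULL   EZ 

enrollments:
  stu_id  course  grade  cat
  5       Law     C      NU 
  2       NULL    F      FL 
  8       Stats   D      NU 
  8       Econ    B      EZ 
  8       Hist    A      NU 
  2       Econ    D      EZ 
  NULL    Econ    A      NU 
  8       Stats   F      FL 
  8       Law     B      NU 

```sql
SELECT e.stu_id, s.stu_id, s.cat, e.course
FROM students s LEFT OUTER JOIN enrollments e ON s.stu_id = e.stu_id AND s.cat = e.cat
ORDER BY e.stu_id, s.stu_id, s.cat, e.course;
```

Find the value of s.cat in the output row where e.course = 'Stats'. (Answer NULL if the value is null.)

LEFT JOIN keeps every row from `students`; unmatched rows get NULL for `enrollments`'s columns.
Matching on s.stu_id = e.stu_id AND s.cat = e.cat. A NULL in a compared column never satisfies the condition.
- s[0] stu_id=4, cat=FL → no match; kept with NULLs on the e side.
- s[1] stu_id=9, cat=FL → no match; kept with NULLs on the e side.
- s[2] stu_id=4, cat=NU → no match; kept with NULLs on the e side.
- s[3] stu_id=4, cat=NU → no match; kept with NULLs on the e side.
- s[4] stu_id=2, cat=FL → 1 match(es) in e → 1 row(s).
- s[5] stu_id=6, cat=EZ → no match; kept with NULLs on the e side.
- s[6] stu_id=8, cat=FL → 1 match(es) in e → 1 row(s).
- s[7] stu_id=4, cat=EZ → no match; kept with NULLs on the e side.

FL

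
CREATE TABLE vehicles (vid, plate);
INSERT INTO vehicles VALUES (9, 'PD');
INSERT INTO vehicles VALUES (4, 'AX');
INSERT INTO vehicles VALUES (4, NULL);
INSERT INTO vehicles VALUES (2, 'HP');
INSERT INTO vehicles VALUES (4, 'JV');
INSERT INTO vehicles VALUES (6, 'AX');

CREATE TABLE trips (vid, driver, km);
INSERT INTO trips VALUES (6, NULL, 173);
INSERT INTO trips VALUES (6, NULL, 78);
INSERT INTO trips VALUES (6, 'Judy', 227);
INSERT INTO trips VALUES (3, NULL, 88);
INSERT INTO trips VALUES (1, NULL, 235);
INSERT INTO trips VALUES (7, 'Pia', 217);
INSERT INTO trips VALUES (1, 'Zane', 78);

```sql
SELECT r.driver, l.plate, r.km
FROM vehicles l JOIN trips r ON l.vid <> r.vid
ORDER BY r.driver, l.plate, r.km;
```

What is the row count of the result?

39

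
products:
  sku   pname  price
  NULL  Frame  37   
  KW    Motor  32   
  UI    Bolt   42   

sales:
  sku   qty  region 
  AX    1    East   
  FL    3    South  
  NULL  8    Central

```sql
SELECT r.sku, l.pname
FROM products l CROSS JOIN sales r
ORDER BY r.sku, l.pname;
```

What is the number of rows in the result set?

CROSS JOIN pairs every row of `products` with every row of `sales`: 3 × 3 = 9 rows.

9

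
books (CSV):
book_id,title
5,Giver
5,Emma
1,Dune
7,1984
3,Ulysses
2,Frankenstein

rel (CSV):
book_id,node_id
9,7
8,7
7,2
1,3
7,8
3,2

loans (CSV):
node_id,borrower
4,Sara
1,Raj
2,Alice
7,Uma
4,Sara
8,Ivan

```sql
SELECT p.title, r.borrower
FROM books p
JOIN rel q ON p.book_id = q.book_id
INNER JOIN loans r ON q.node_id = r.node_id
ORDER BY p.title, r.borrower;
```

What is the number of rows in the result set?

3

Evaluate left to right. First `books p INNER JOIN rel q` on book_id: 4 row(s).
Then INNER JOIN `loans r` on node_id: keep only rows whose q.node_id appears in r.
Result: 3 row(s).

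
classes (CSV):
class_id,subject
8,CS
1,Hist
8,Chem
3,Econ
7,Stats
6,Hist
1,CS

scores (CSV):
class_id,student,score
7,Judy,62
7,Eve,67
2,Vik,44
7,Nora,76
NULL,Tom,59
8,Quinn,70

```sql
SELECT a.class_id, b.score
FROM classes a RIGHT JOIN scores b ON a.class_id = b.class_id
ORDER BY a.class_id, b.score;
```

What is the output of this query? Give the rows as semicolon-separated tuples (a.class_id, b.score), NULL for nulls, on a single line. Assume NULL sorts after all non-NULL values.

(7, 62); (7, 67); (7, 76); (8, 70); (8, 70); (NULL, 44); (NULL, 59)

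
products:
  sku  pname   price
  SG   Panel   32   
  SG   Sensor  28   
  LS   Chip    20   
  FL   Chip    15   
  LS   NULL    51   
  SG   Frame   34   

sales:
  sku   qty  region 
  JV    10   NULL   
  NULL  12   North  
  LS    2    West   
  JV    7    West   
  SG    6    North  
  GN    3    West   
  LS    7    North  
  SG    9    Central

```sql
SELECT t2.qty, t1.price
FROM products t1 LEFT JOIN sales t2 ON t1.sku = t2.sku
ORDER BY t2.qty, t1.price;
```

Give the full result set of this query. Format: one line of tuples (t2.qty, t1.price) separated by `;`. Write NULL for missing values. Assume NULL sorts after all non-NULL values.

(2, 20); (2, 51); (6, 28); (6, 32); (6, 34); (7, 20); (7, 51); (9, 28); (9, 32); (9, 34); (NULL, 15)

LEFT JOIN keeps every row from `products`; unmatched rows get NULL for `sales`'s columns.
Matching on t1.sku = t2.sku. A NULL in a compared column never satisfies the condition.
- t1 (sku=SG) pairs with 2 row(s) of t2.
- t1 (sku=SG) pairs with 2 row(s) of t2.
- t1 (sku=LS) pairs with 2 row(s) of t2.
- t1 (sku=FL) has no partner → padded with NULL.
- t1 (sku=LS) pairs with 2 row(s) of t2.
- t1 (sku=SG) pairs with 2 row(s) of t2.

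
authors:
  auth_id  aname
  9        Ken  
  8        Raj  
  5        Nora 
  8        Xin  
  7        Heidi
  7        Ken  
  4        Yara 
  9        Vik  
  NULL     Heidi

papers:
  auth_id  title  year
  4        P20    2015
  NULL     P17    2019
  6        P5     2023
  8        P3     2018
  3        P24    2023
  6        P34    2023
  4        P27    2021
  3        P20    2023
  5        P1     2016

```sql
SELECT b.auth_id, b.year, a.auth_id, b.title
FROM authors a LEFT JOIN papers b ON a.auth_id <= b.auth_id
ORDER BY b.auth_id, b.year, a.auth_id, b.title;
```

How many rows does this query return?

17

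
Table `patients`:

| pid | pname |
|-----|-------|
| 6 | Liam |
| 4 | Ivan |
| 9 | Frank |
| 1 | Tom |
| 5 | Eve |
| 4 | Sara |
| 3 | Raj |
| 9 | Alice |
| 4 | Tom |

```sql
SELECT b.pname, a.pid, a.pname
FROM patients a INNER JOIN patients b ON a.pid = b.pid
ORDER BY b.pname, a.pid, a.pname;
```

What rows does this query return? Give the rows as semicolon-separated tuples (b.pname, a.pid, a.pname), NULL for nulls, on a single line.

(Alice, 9, Alice); (Alice, 9, Frank); (Eve, 5, Eve); (Frank, 9, Alice); (Frank, 9, Frank); (Ivan, 4, Ivan); (Ivan, 4, Sara); (Ivan, 4, Tom); (Liam, 6, Liam); (Raj, 3, Raj); (Sara, 4, Ivan); (Sara, 4, Sara); (Sara, 4, Tom); (Tom, 1, Tom); (Tom, 4, Ivan); (Tom, 4, Sara); (Tom, 4, Tom)

INNER JOIN keeps only pairs where the ON condition holds.
Matching on a.pid = b.pid.
Matched pairs: 17.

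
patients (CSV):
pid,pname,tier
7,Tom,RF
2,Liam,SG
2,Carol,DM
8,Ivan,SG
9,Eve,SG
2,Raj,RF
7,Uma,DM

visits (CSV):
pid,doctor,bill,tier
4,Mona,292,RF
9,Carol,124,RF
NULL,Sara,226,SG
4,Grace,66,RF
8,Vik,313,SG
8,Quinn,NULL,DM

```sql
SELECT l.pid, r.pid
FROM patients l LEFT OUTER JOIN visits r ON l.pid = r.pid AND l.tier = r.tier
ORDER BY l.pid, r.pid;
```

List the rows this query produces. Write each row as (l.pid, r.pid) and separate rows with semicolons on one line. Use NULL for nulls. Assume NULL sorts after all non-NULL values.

(2, NULL); (2, NULL); (2, NULL); (7, NULL); (7, NULL); (8, 8); (9, NULL)

LEFT JOIN keeps every row from `patients`; unmatched rows get NULL for `visits`'s columns.
Matching on l.pid = r.pid AND l.tier = r.tier. A NULL in a compared column never satisfies the condition.
Matched pairs: 1; unmatched l rows kept: 6.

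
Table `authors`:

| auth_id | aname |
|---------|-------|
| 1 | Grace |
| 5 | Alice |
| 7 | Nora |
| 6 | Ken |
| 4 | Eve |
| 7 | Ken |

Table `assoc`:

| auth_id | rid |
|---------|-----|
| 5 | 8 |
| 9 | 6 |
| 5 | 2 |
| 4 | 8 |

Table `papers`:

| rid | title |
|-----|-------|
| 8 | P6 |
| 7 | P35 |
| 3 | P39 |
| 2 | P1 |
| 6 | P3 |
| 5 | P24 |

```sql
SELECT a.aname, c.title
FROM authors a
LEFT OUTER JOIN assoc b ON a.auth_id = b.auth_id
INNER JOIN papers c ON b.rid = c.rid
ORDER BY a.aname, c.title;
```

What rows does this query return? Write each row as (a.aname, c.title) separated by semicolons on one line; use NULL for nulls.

Evaluate left to right. First `authors a LEFT JOIN assoc b` on auth_id: 7 row(s).
Then INNER JOIN `papers c` on rid: keep only rows whose b.rid appears in c.

(Alice, P1); (Alice, P6); (Eve, P6)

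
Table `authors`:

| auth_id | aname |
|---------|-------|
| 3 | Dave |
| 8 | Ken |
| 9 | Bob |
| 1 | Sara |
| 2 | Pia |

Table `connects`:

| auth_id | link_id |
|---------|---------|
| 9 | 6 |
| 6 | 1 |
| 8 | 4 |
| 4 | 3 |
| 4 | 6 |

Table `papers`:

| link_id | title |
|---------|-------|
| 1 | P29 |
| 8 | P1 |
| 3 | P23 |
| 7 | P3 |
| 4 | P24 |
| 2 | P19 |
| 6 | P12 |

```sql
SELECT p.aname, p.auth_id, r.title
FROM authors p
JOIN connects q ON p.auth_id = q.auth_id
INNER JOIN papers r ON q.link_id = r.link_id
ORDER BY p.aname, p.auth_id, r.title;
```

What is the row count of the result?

Step 1 — p INNER JOIN q on auth_id → 2 row(s).
Then INNER JOIN `papers r` on link_id: keep only rows whose q.link_id appears in r.
Result: 2 row(s).

2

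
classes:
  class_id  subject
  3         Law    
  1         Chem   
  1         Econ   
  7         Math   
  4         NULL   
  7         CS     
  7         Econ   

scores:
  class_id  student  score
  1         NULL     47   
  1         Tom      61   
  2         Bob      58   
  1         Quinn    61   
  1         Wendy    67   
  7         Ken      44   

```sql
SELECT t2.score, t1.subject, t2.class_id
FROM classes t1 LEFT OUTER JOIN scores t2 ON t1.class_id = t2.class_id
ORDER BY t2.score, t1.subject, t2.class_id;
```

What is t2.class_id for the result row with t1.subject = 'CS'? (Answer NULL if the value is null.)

7

LEFT JOIN keeps every row from `classes`; unmatched rows get NULL for `scores`'s columns.
Matching on t1.class_id = t2.class_id.
Matched pairs: 11; unmatched t1 rows kept: 2.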